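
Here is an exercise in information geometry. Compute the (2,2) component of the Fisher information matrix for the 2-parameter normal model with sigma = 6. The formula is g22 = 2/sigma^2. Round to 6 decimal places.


For the 2-parameter normal family, the Fisher metric has:
  g11 = 1/sigma^2, g22 = 2/sigma^2.
sigma = 6, sigma^2 = 36.
g22 = 0.055556

0.055556


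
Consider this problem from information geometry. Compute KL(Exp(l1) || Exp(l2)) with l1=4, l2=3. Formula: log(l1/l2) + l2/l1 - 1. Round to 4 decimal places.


KL divergence for exponential family:
KL = log(l1/l2) + l2/l1 - 1.
log(4/3) = 0.287682.
3/4 = 0.75.
KL = 0.287682 + 0.75 - 1 = 0.0377

0.0377


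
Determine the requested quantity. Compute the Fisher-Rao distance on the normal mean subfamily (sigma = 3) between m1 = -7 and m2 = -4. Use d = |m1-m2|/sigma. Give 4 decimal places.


On the fixed-variance normal subfamily, geodesic distance = |m1-m2|/sigma.
|-7 - -4| = 3.
sigma = 3.
d = 3/3 = 1.0000

1.0000


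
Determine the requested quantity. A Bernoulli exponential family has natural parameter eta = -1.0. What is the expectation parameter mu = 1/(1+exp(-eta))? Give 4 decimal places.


Dual coordinate (expectation parameter) for Bernoulli:
mu = 1/(1+exp(-eta)).
eta = -1.0.
exp(-eta) = exp(1.0) = 2.718282.
mu = 1/(1+2.718282) = 0.2689

0.2689


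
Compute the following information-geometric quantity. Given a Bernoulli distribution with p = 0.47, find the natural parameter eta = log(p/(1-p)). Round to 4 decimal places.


Natural parameter for Bernoulli: eta = log(p/(1-p)).
p = 0.47, 1-p = 0.53.
p/(1-p) = 0.886792.
eta = log(0.886792) = -0.1201

-0.1201


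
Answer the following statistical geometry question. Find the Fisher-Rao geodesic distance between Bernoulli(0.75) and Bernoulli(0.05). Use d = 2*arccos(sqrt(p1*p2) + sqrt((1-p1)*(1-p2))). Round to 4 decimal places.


Geodesic distance on Bernoulli manifold:
d(p1,p2) = 2*arccos(sqrt(p1*p2) + sqrt((1-p1)*(1-p2))).
sqrt(p1*p2) = sqrt(0.75*0.05) = 0.193649.
sqrt((1-p1)*(1-p2)) = sqrt(0.25*0.95) = 0.48734.
arg = 0.193649 + 0.48734 = 0.680989.
d = 2*arccos(0.680989) = 1.6434

1.6434


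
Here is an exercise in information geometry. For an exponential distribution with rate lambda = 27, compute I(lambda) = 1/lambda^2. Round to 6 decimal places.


Fisher information for exponential: I(lambda) = 1/lambda^2.
lambda = 27, lambda^2 = 729.
I = 1/729 = 0.001372

0.001372


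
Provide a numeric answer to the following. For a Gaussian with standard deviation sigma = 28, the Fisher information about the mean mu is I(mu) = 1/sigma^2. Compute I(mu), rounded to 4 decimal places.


The Fisher information for the mean of a normal distribution is I(mu) = 1/sigma^2.
sigma = 28, so sigma^2 = 784.
I(mu) = 1/784 = 0.0013

0.0013


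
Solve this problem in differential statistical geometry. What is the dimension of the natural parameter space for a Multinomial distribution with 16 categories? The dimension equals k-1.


Exponential family dimension calculation:
For Multinomial with k=16 categories, dim = k-1 = 15.

15


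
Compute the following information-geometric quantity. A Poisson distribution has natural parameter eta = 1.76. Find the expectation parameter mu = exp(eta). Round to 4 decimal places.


Expectation parameter for Poisson exponential family:
mu = exp(eta).
eta = 1.76.
mu = exp(1.76) = 5.8124

5.8124


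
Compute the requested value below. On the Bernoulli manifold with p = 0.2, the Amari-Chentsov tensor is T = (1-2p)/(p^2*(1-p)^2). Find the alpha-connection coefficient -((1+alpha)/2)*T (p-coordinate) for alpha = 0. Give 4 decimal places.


Skewness (Amari-Chentsov) tensor: T = (1-2p)/(p^2*(1-p)^2).
p = 0.2, 1-2p = 0.6, p^2 = 0.04, (1-p)^2 = 0.64.
T = 0.6/(0.04 * 0.64) = 23.4375.
In the p-coordinate, Gamma^(alpha) = Gamma^(0) - (alpha/2)*T with Gamma^(0) = (1/2)*g'(p) = -T/2,
so Gamma^(alpha) = -((1+alpha)/2)*T.
alpha = 0, -(1+alpha)/2 = -0.5.
Gamma = -0.5 * 23.4375 = -11.7187

-11.7187


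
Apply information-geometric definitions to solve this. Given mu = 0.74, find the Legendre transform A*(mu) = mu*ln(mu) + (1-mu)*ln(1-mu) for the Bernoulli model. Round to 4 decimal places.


Legendre transform for Bernoulli:
A*(mu) = mu*log(mu) + (1-mu)*log(1-mu).
mu = 0.74, 1-mu = 0.26.
mu*log(mu) = 0.74*log(0.74) = -0.222818.
(1-mu)*log(1-mu) = 0.26*log(0.26) = -0.350239.
A* = -0.222818 + -0.350239 = -0.5731

-0.5731


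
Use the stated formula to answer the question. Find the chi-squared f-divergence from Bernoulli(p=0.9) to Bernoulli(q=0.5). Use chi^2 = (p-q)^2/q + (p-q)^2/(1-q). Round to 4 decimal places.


Chi-squared divergence between Bernoulli distributions:
chi^2 = (p-q)^2/q + (p-q)^2/(1-q).
p = 0.9, q = 0.5, p-q = 0.4.
(p-q)^2 = 0.16.
term1 = 0.16/0.5 = 0.32.
term2 = 0.16/0.5 = 0.32.
chi^2 = 0.32 + 0.32 = 0.6400

0.6400


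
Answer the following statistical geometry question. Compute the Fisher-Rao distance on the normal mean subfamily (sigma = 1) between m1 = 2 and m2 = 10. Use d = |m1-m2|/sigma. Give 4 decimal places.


On the fixed-variance normal subfamily, geodesic distance = |m1-m2|/sigma.
|2 - 10| = 8.
sigma = 1.
d = 8/1 = 8.0000

8.0000


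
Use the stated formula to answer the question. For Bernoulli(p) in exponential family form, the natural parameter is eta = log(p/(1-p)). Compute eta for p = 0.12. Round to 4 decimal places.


Natural parameter for Bernoulli: eta = log(p/(1-p)).
p = 0.12, 1-p = 0.88.
p/(1-p) = 0.136364.
eta = log(0.136364) = -1.9924

-1.9924


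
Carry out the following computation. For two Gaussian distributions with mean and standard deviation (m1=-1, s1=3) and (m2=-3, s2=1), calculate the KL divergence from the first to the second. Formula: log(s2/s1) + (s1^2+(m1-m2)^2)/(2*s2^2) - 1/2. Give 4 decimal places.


KL divergence between normal distributions:
KL = log(s2/s1) + (s1^2 + (m1-m2)^2)/(2*s2^2) - 1/2.
log(1/3) = -1.098612.
(3^2 + (-1--3)^2)/(2*1^2) = (9 + 4)/2 = 6.5.
KL = -1.098612 + 6.5 - 0.5 = 4.9014

4.9014


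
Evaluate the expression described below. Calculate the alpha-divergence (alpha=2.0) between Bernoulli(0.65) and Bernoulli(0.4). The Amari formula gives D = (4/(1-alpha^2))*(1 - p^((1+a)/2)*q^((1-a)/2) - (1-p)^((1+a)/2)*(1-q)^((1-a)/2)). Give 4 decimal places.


Amari alpha-divergence:
D = (4/(1-alpha^2))*(1 - p^((1+a)/2)*q^((1-a)/2) - (1-p)^((1+a)/2)*(1-q)^((1-a)/2)).
alpha = 2.0, p = 0.65, q = 0.4.
e1 = (1+alpha)/2 = 1.5, e2 = (1-alpha)/2 = -0.5.
t1 = p^e1 * q^e2 = 0.65^1.5 * 0.4^-0.5 = 0.828591.
t2 = (1-p)^e1 * (1-q)^e2 = 0.35^1.5 * 0.6^-0.5 = 0.267317.
4/(1-alpha^2) = -1.333333.
D = -1.333333*(1 - 0.828591 - 0.267317) = 0.1279

0.1279


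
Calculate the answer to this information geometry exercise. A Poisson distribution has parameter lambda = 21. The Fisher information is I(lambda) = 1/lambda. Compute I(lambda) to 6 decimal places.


Fisher information for Poisson: I(lambda) = 1/lambda.
lambda = 21.
I(lambda) = 1/21 = 0.047619

0.047619


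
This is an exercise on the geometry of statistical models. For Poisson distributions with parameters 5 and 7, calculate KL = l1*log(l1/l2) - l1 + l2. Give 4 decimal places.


KL divergence for Poisson:
KL = l1*log(l1/l2) - l1 + l2.
l1 = 5, l2 = 7.
log(5/7) = -0.336472.
l1*log(l1/l2) = 5 * -0.336472 = -1.682361.
KL = -1.682361 - 5 + 7 = 0.3176

0.3176


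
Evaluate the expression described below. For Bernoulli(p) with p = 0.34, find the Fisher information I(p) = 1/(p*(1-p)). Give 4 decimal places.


For Bernoulli(p), Fisher information is I(p) = 1/(p*(1-p)).
p = 0.34, 1-p = 0.66.
p*(1-p) = 0.2244.
I(p) = 1/0.2244 = 4.4563

4.4563


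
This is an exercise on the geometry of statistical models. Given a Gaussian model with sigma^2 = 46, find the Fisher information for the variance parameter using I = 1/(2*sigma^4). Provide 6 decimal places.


Fisher information for variance: I(sigma^2) = 1/(2*sigma^4).
sigma^2 = 46, so sigma^4 = 2116.
I = 1/(2*2116) = 1/4232 = 0.000236

0.000236


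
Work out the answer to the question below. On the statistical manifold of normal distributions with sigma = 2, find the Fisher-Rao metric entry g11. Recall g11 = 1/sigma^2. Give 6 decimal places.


For the 2-parameter normal family, the Fisher metric has:
  g11 = 1/sigma^2, g22 = 2/sigma^2.
sigma = 2, sigma^2 = 4.
g11 = 0.250000

0.250000


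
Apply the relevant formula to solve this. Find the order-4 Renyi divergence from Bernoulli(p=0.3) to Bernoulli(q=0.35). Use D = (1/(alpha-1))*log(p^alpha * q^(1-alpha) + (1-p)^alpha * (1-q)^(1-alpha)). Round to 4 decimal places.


Renyi divergence of order alpha between Bernoulli distributions:
D = (1/(alpha-1))*log(p^alpha * q^(1-alpha) + (1-p)^alpha * (1-q)^(1-alpha)).
alpha = 4, p = 0.3, q = 0.35.
p^alpha * q^(1-alpha) = 0.3^4 * 0.35^-3 = 0.188921.
(1-p)^alpha * (1-q)^(1-alpha) = 0.7^4 * 0.65^-3 = 0.874283.
sum = 0.188921 + 0.874283 = 1.063204.
D = (1/3)*log(1.063204) = 0.0204

0.0204


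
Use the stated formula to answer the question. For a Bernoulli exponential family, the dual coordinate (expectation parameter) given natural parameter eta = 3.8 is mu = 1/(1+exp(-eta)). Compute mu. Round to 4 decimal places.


Dual coordinate (expectation parameter) for Bernoulli:
mu = 1/(1+exp(-eta)).
eta = 3.8.
exp(-eta) = exp(-3.8) = 0.022371.
mu = 1/(1+0.022371) = 0.9781

0.9781


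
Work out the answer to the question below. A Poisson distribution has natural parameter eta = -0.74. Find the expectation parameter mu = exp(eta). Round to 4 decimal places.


Expectation parameter for Poisson exponential family:
mu = exp(eta).
eta = -0.74.
mu = exp(-0.74) = 0.4771

0.4771


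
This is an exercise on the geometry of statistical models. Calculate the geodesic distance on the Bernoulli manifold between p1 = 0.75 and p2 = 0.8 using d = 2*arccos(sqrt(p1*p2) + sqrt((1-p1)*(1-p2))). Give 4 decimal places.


Geodesic distance on Bernoulli manifold:
d(p1,p2) = 2*arccos(sqrt(p1*p2) + sqrt((1-p1)*(1-p2))).
sqrt(p1*p2) = sqrt(0.75*0.8) = 0.774597.
sqrt((1-p1)*(1-p2)) = sqrt(0.25*0.2) = 0.223607.
arg = 0.774597 + 0.223607 = 0.998203.
d = 2*arccos(0.998203) = 0.1199

0.1199


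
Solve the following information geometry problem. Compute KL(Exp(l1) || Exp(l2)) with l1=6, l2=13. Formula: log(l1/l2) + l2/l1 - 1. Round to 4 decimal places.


KL divergence for exponential family:
KL = log(l1/l2) + l2/l1 - 1.
log(6/13) = -0.77319.
13/6 = 2.166667.
KL = -0.77319 + 2.166667 - 1 = 0.3935

0.3935


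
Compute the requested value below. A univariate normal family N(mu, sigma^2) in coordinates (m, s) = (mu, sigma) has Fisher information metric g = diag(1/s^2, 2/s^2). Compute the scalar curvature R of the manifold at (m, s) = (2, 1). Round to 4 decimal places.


The metric has the form g = (A dm^2 + B ds^2)/s^2 with A = 1, B = 2.
Substitute u = sqrt(A/B)*m: g = B*(du^2 + ds^2)/s^2, i.e. B times the
Poincare upper half-plane metric, which has constant Gaussian curvature -1.
Scaling a 2D metric by a constant c divides the Gaussian curvature by c,
so K = -1/B = -1/(2) = -0.5000 everywhere (the point (m, s) = (2, 1) is irrelevant:
the curvature is constant).
Scalar curvature in dimension 2: R = 2K = -2/(2) = -1.0000.

-1.0000


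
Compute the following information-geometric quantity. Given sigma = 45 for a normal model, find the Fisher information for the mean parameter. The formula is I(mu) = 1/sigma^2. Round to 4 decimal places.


The Fisher information for the mean of a normal distribution is I(mu) = 1/sigma^2.
sigma = 45, so sigma^2 = 2025.
I(mu) = 1/2025 = 0.0005

0.0005


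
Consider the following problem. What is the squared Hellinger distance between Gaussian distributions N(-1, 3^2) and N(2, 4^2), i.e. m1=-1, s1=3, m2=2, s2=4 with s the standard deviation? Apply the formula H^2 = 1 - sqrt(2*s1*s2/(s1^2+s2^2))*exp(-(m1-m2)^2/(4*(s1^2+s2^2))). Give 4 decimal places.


Squared Hellinger distance for Gaussians:
H^2 = 1 - sqrt(2*s1*s2/(s1^2+s2^2)) * exp(-(m1-m2)^2/(4*(s1^2+s2^2))).
s1^2 = 9, s2^2 = 16, s1^2+s2^2 = 25.
sqrt(2*3*4/(25)) = 0.979796.
(m1-m2)^2 = (-3)^2 = 9.
exp(-9/(4*25)) = exp(-0.09) = 0.913931.
H^2 = 1 - 0.979796*0.913931 = 0.1045

0.1045


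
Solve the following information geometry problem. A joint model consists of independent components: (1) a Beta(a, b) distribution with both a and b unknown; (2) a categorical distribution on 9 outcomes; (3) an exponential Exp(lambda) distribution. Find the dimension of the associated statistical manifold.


The dimension of a statistical manifold equals the number of free
(independent) real parameters of the model. For a product of independent
blocks the parameter counts add.
- Beta (a, b): 2.
- categorical on 9 outcomes (probabilities sum to 1): 9-1 = 8.
- exponential (lambda): 1.
Total = 2 + 8 + 1 = 11.
Dimension = 11

11


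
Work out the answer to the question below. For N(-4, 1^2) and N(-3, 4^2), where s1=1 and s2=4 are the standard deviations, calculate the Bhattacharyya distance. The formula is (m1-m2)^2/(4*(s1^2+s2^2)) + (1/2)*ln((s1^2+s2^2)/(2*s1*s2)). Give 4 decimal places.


Bhattacharyya distance between two Gaussians:
DB = (m1-m2)^2/(4*(s1^2+s2^2)) + (1/2)*ln((s1^2+s2^2)/(2*s1*s2)).
(m1-m2)^2 = (-1)^2 = 1.
s1^2+s2^2 = 1 + 16 = 17.
term1 = 1/68 = 0.014706.
term2 = 0.5*ln(17/8.0) = 0.376886.
DB = 0.014706 + 0.376886 = 0.3916

0.3916


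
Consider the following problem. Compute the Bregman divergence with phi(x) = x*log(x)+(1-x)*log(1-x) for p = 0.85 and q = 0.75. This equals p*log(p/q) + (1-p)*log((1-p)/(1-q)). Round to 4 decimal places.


Bregman divergence with negative entropy generator:
D = p*log(p/q) + (1-p)*log((1-p)/(1-q)).
p = 0.85, q = 0.75.
p*log(p/q) = 0.85*log(0.85/0.75) = 0.106389.
(1-p)*log((1-p)/(1-q)) = 0.15*log(0.15/0.25) = -0.076624.
D = 0.106389 + -0.076624 = 0.0298

0.0298


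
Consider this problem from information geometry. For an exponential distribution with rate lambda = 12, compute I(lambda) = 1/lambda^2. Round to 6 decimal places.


Fisher information for exponential: I(lambda) = 1/lambda^2.
lambda = 12, lambda^2 = 144.
I = 1/144 = 0.006944

0.006944


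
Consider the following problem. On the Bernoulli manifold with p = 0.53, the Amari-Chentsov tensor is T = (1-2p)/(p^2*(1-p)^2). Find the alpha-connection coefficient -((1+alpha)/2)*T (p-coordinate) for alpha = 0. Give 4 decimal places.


Skewness (Amari-Chentsov) tensor: T = (1-2p)/(p^2*(1-p)^2).
p = 0.53, 1-2p = -0.06, p^2 = 0.2809, (1-p)^2 = 0.2209.
T = -0.06/(0.2809 * 0.2209) = -0.96695.
In the p-coordinate, Gamma^(alpha) = Gamma^(0) - (alpha/2)*T with Gamma^(0) = (1/2)*g'(p) = -T/2,
so Gamma^(alpha) = -((1+alpha)/2)*T.
alpha = 0, -(1+alpha)/2 = -0.5.
Gamma = -0.5 * -0.96695 = 0.4835

0.4835


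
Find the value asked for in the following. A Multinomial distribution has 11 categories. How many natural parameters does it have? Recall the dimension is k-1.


Exponential family dimension calculation:
For Multinomial with k=11 categories, dim = k-1 = 10.

10


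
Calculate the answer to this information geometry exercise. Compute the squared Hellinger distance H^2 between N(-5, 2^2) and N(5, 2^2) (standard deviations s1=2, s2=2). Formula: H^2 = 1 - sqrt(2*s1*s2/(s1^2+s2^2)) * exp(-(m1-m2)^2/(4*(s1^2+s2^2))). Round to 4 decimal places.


Squared Hellinger distance for Gaussians:
H^2 = 1 - sqrt(2*s1*s2/(s1^2+s2^2)) * exp(-(m1-m2)^2/(4*(s1^2+s2^2))).
s1^2 = 4, s2^2 = 4, s1^2+s2^2 = 8.
sqrt(2*2*2/(8)) = 1.0.
(m1-m2)^2 = (-10)^2 = 100.
exp(-100/(4*8)) = exp(-3.125) = 0.043937.
H^2 = 1 - 1.0*0.043937 = 0.9561

0.9561


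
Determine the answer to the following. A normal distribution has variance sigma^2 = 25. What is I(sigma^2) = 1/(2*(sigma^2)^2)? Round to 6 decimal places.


Fisher information for variance: I(sigma^2) = 1/(2*sigma^4).
sigma^2 = 25, so sigma^4 = 625.
I = 1/(2*625) = 1/1250 = 0.000800

0.000800


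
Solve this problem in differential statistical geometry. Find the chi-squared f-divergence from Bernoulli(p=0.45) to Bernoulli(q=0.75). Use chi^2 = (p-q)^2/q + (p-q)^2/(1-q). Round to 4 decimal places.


Chi-squared divergence between Bernoulli distributions:
chi^2 = (p-q)^2/q + (p-q)^2/(1-q).
p = 0.45, q = 0.75, p-q = -0.3.
(p-q)^2 = 0.09.
term1 = 0.09/0.75 = 0.12.
term2 = 0.09/0.25 = 0.36.
chi^2 = 0.12 + 0.36 = 0.4800

0.4800


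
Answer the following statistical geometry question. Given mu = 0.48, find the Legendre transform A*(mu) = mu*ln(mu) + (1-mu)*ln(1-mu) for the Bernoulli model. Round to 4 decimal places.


Legendre transform for Bernoulli:
A*(mu) = mu*log(mu) + (1-mu)*log(1-mu).
mu = 0.48, 1-mu = 0.52.
mu*log(mu) = 0.48*log(0.48) = -0.352305.
(1-mu)*log(1-mu) = 0.52*log(0.52) = -0.340042.
A* = -0.352305 + -0.340042 = -0.6923

-0.6923


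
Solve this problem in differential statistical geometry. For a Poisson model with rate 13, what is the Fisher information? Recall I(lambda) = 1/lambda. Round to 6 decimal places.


Fisher information for Poisson: I(lambda) = 1/lambda.
lambda = 13.
I(lambda) = 1/13 = 0.076923

0.076923


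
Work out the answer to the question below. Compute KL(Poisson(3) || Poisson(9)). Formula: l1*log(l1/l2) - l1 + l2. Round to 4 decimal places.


KL divergence for Poisson:
KL = l1*log(l1/l2) - l1 + l2.
l1 = 3, l2 = 9.
log(3/9) = -1.098612.
l1*log(l1/l2) = 3 * -1.098612 = -3.295837.
KL = -3.295837 - 3 + 9 = 2.7042

2.7042


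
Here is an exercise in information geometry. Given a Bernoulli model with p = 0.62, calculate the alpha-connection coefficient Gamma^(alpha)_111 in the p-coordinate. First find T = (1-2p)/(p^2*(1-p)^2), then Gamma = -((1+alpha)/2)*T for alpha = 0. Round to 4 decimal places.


Skewness (Amari-Chentsov) tensor: T = (1-2p)/(p^2*(1-p)^2).
p = 0.62, 1-2p = -0.24, p^2 = 0.3844, (1-p)^2 = 0.1444.
T = -0.24/(0.3844 * 0.1444) = -4.323751.
In the p-coordinate, Gamma^(alpha) = Gamma^(0) - (alpha/2)*T with Gamma^(0) = (1/2)*g'(p) = -T/2,
so Gamma^(alpha) = -((1+alpha)/2)*T.
alpha = 0, -(1+alpha)/2 = -0.5.
Gamma = -0.5 * -4.323751 = 2.1619

2.1619


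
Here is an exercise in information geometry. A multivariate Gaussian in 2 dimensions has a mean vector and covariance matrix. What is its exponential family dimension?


Exponential family dimension calculation:
For 2-dim MVN: mean has 2 params, covariance has 2*3/2 = 3 unique entries.
Total dim = 2 + 3 = 5.

5


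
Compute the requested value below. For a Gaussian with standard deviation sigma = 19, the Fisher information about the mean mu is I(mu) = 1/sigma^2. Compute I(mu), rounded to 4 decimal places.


The Fisher information for the mean of a normal distribution is I(mu) = 1/sigma^2.
sigma = 19, so sigma^2 = 361.
I(mu) = 1/361 = 0.0028

0.0028


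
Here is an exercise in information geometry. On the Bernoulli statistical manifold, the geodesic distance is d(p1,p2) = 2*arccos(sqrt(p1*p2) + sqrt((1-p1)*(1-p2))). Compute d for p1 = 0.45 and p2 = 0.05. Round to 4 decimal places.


Geodesic distance on Bernoulli manifold:
d(p1,p2) = 2*arccos(sqrt(p1*p2) + sqrt((1-p1)*(1-p2))).
sqrt(p1*p2) = sqrt(0.45*0.05) = 0.15.
sqrt((1-p1)*(1-p2)) = sqrt(0.55*0.95) = 0.722842.
arg = 0.15 + 0.722842 = 0.872842.
d = 2*arccos(0.872842) = 1.0196

1.0196


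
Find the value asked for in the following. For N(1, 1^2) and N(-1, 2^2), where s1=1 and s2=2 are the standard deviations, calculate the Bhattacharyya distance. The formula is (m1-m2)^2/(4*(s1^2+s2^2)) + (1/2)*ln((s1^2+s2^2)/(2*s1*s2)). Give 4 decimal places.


Bhattacharyya distance between two Gaussians:
DB = (m1-m2)^2/(4*(s1^2+s2^2)) + (1/2)*ln((s1^2+s2^2)/(2*s1*s2)).
(m1-m2)^2 = (2)^2 = 4.
s1^2+s2^2 = 1 + 4 = 5.
term1 = 4/20 = 0.2.
term2 = 0.5*ln(5/4.0) = 0.111572.
DB = 0.2 + 0.111572 = 0.3116

0.3116


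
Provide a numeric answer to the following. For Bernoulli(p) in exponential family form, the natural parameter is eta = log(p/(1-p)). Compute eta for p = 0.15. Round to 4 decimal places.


Natural parameter for Bernoulli: eta = log(p/(1-p)).
p = 0.15, 1-p = 0.85.
p/(1-p) = 0.176471.
eta = log(0.176471) = -1.7346

-1.7346


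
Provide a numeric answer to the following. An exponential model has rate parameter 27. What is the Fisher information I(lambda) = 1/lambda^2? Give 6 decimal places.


Fisher information for exponential: I(lambda) = 1/lambda^2.
lambda = 27, lambda^2 = 729.
I = 1/729 = 0.001372

0.001372


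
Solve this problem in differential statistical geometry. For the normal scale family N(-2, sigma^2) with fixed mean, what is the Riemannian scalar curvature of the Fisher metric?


This family has a single free parameter, so its statistical manifold
is 1-dimensional. The Riemann curvature tensor of any 1-dimensional
Riemannian manifold vanishes identically, so R = 0.

0


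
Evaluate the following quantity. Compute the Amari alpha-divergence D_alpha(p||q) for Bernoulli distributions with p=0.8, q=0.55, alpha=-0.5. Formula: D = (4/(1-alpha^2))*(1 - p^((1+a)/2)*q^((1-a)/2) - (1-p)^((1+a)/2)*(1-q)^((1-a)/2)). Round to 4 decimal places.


Amari alpha-divergence:
D = (4/(1-alpha^2))*(1 - p^((1+a)/2)*q^((1-a)/2) - (1-p)^((1+a)/2)*(1-q)^((1-a)/2)).
alpha = -0.5, p = 0.8, q = 0.55.
e1 = (1+alpha)/2 = 0.25, e2 = (1-alpha)/2 = 0.75.
t1 = p^e1 * q^e2 = 0.8^0.25 * 0.55^0.75 = 0.604011.
t2 = (1-p)^e1 * (1-q)^e2 = 0.2^0.25 * 0.45^0.75 = 0.367423.
4/(1-alpha^2) = 5.333333.
D = 5.333333*(1 - 0.604011 - 0.367423) = 0.1524

0.1524


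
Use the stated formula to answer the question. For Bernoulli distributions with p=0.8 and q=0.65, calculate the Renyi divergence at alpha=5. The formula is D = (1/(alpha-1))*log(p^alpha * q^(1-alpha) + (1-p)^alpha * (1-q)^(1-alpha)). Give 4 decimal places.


Renyi divergence of order alpha between Bernoulli distributions:
D = (1/(alpha-1))*log(p^alpha * q^(1-alpha) + (1-p)^alpha * (1-q)^(1-alpha)).
alpha = 5, p = 0.8, q = 0.65.
p^alpha * q^(1-alpha) = 0.8^5 * 0.65^-4 = 1.835678.
(1-p)^alpha * (1-q)^(1-alpha) = 0.2^5 * 0.35^-4 = 0.021324.
sum = 1.835678 + 0.021324 = 1.857002.
D = (1/4)*log(1.857002) = 0.1547

0.1547


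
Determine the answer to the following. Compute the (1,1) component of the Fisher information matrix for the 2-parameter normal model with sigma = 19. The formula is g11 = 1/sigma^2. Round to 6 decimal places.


For the 2-parameter normal family, the Fisher metric has:
  g11 = 1/sigma^2, g22 = 2/sigma^2.
sigma = 19, sigma^2 = 361.
g11 = 0.002770

0.002770


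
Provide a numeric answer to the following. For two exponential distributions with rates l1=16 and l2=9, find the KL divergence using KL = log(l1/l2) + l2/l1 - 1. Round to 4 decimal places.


KL divergence for exponential family:
KL = log(l1/l2) + l2/l1 - 1.
log(16/9) = 0.575364.
9/16 = 0.5625.
KL = 0.575364 + 0.5625 - 1 = 0.1379

0.1379


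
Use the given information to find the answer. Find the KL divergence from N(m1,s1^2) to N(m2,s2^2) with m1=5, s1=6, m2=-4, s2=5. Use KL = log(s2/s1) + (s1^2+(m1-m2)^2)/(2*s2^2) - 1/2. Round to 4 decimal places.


KL divergence between normal distributions:
KL = log(s2/s1) + (s1^2 + (m1-m2)^2)/(2*s2^2) - 1/2.
log(5/6) = -0.182322.
(6^2 + (5--4)^2)/(2*5^2) = (36 + 81)/50 = 2.34.
KL = -0.182322 + 2.34 - 0.5 = 1.6577

1.6577


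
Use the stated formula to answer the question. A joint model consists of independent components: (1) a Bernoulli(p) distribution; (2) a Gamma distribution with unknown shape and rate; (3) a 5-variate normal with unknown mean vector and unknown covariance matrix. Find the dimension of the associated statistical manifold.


The dimension of a statistical manifold equals the number of free
(independent) real parameters of the model. For a product of independent
blocks the parameter counts add.
- Bernoulli (p): 1.
- Gamma (shape, rate): 2.
- 5-variate normal: 5 (mean) + 5*6/2 = 15 (symmetric covariance) = 20.
Total = 1 + 2 + 20 = 23.
Dimension = 23

23


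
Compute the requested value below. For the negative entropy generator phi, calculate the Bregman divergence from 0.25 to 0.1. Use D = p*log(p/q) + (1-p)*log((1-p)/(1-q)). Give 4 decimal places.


Bregman divergence with negative entropy generator:
D = p*log(p/q) + (1-p)*log((1-p)/(1-q)).
p = 0.25, q = 0.1.
p*log(p/q) = 0.25*log(0.25/0.1) = 0.229073.
(1-p)*log((1-p)/(1-q)) = 0.75*log(0.75/0.9) = -0.136741.
D = 0.229073 + -0.136741 = 0.0923

0.0923


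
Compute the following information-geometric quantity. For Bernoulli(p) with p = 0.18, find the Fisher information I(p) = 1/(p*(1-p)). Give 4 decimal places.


For Bernoulli(p), Fisher information is I(p) = 1/(p*(1-p)).
p = 0.18, 1-p = 0.82.
p*(1-p) = 0.1476.
I(p) = 1/0.1476 = 6.7751

6.7751


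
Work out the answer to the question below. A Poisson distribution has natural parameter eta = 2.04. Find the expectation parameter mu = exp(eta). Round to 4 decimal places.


Expectation parameter for Poisson exponential family:
mu = exp(eta).
eta = 2.04.
mu = exp(2.04) = 7.6906

7.6906


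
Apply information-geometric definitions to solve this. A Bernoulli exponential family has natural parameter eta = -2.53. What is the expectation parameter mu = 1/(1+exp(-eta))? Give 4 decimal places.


Dual coordinate (expectation parameter) for Bernoulli:
mu = 1/(1+exp(-eta)).
eta = -2.53.
exp(-eta) = exp(2.53) = 12.553506.
mu = 1/(1+12.553506) = 0.0738

0.0738


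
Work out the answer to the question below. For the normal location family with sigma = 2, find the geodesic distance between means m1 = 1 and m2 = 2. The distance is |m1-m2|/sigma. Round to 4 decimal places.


On the fixed-variance normal subfamily, geodesic distance = |m1-m2|/sigma.
|1 - 2| = 1.
sigma = 2.
d = 1/2 = 0.5000

0.5000


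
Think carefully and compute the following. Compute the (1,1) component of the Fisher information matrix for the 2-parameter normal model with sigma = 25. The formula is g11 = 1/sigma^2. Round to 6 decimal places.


For the 2-parameter normal family, the Fisher metric has:
  g11 = 1/sigma^2, g22 = 2/sigma^2.
sigma = 25, sigma^2 = 625.
g11 = 0.001600

0.001600


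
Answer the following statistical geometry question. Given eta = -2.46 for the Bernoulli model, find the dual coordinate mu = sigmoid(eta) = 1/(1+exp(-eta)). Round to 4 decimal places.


Dual coordinate (expectation parameter) for Bernoulli:
mu = 1/(1+exp(-eta)).
eta = -2.46.
exp(-eta) = exp(2.46) = 11.704812.
mu = 1/(1+11.704812) = 0.0787

0.0787


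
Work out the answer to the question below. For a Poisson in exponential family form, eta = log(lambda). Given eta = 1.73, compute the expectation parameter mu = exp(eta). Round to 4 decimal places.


Expectation parameter for Poisson exponential family:
mu = exp(eta).
eta = 1.73.
mu = exp(1.73) = 5.6407

5.6407


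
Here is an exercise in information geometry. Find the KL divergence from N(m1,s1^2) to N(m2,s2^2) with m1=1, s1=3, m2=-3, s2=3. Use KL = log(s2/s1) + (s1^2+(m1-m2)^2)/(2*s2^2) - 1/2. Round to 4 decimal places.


KL divergence between normal distributions:
KL = log(s2/s1) + (s1^2 + (m1-m2)^2)/(2*s2^2) - 1/2.
log(3/3) = 0.0.
(3^2 + (1--3)^2)/(2*3^2) = (9 + 16)/18 = 1.388889.
KL = 0.0 + 1.388889 - 0.5 = 0.8889

0.8889


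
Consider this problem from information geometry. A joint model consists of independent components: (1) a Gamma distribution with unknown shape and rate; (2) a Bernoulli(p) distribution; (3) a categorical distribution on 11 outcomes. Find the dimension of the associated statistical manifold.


The dimension of a statistical manifold equals the number of free
(independent) real parameters of the model. For a product of independent
blocks the parameter counts add.
- Gamma (shape, rate): 2.
- Bernoulli (p): 1.
- categorical on 11 outcomes (probabilities sum to 1): 11-1 = 10.
Total = 2 + 1 + 10 = 13.
Dimension = 13

13


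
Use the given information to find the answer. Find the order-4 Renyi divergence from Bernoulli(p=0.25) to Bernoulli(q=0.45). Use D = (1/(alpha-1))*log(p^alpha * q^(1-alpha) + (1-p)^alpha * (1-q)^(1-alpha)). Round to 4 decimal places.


Renyi divergence of order alpha between Bernoulli distributions:
D = (1/(alpha-1))*log(p^alpha * q^(1-alpha) + (1-p)^alpha * (1-q)^(1-alpha)).
alpha = 4, p = 0.25, q = 0.45.
p^alpha * q^(1-alpha) = 0.25^4 * 0.45^-3 = 0.042867.
(1-p)^alpha * (1-q)^(1-alpha) = 0.75^4 * 0.55^-3 = 1.901766.
sum = 0.042867 + 1.901766 = 1.944633.
D = (1/3)*log(1.944633) = 0.2217

0.2217


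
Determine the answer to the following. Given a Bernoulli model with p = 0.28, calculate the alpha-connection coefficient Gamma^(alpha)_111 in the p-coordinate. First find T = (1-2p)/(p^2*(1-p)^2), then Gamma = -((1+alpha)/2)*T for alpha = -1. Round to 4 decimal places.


Skewness (Amari-Chentsov) tensor: T = (1-2p)/(p^2*(1-p)^2).
p = 0.28, 1-2p = 0.44, p^2 = 0.0784, (1-p)^2 = 0.5184.
T = 0.44/(0.0784 * 0.5184) = 10.82609.
In the p-coordinate, Gamma^(alpha) = Gamma^(0) - (alpha/2)*T with Gamma^(0) = (1/2)*g'(p) = -T/2,
so Gamma^(alpha) = -((1+alpha)/2)*T.
alpha = -1, -(1+alpha)/2 = 0.0.
Gamma = 0.0 * 10.82609 = 0.0000

0.0000


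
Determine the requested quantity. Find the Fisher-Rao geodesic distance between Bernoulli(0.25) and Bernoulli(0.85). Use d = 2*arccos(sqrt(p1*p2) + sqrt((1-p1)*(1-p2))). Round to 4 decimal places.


Geodesic distance on Bernoulli manifold:
d(p1,p2) = 2*arccos(sqrt(p1*p2) + sqrt((1-p1)*(1-p2))).
sqrt(p1*p2) = sqrt(0.25*0.85) = 0.460977.
sqrt((1-p1)*(1-p2)) = sqrt(0.75*0.15) = 0.33541.
arg = 0.460977 + 0.33541 = 0.796387.
d = 2*arccos(0.796387) = 1.2990

1.2990


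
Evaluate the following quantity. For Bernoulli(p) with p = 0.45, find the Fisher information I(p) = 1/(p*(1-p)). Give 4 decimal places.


For Bernoulli(p), Fisher information is I(p) = 1/(p*(1-p)).
p = 0.45, 1-p = 0.55.
p*(1-p) = 0.2475.
I(p) = 1/0.2475 = 4.0404

4.0404


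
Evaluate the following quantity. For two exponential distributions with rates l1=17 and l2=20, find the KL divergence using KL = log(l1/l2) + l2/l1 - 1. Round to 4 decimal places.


KL divergence for exponential family:
KL = log(l1/l2) + l2/l1 - 1.
log(17/20) = -0.162519.
20/17 = 1.176471.
KL = -0.162519 + 1.176471 - 1 = 0.0140

0.0140


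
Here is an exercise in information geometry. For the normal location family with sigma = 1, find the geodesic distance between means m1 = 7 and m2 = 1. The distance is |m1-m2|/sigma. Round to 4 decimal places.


On the fixed-variance normal subfamily, geodesic distance = |m1-m2|/sigma.
|7 - 1| = 6.
sigma = 1.
d = 6/1 = 6.0000

6.0000


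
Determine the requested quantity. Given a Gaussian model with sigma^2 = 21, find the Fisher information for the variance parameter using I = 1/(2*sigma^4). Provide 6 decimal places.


Fisher information for variance: I(sigma^2) = 1/(2*sigma^4).
sigma^2 = 21, so sigma^4 = 441.
I = 1/(2*441) = 1/882 = 0.001134

0.001134


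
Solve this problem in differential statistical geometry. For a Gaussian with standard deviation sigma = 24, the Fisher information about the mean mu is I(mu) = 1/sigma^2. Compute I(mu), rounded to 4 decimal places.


The Fisher information for the mean of a normal distribution is I(mu) = 1/sigma^2.
sigma = 24, so sigma^2 = 576.
I(mu) = 1/576 = 0.0017

0.0017


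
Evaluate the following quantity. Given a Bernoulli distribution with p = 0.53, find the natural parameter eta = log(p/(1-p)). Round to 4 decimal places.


Natural parameter for Bernoulli: eta = log(p/(1-p)).
p = 0.53, 1-p = 0.47.
p/(1-p) = 1.12766.
eta = log(1.12766) = 0.1201

0.1201


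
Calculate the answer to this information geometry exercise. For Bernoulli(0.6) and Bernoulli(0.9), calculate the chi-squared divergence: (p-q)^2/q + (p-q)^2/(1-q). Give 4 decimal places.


Chi-squared divergence between Bernoulli distributions:
chi^2 = (p-q)^2/q + (p-q)^2/(1-q).
p = 0.6, q = 0.9, p-q = -0.3.
(p-q)^2 = 0.09.
term1 = 0.09/0.9 = 0.1.
term2 = 0.09/0.1 = 0.9.
chi^2 = 0.1 + 0.9 = 1.0000

1.0000


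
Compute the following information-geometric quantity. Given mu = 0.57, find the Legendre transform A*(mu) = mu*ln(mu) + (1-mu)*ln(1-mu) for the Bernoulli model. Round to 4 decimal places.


Legendre transform for Bernoulli:
A*(mu) = mu*log(mu) + (1-mu)*log(1-mu).
mu = 0.57, 1-mu = 0.43.
mu*log(mu) = 0.57*log(0.57) = -0.320408.
(1-mu)*log(1-mu) = 0.43*log(0.43) = -0.362907.
A* = -0.320408 + -0.362907 = -0.6833

-0.6833


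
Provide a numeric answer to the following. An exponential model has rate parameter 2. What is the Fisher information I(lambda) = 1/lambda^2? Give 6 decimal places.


Fisher information for exponential: I(lambda) = 1/lambda^2.
lambda = 2, lambda^2 = 4.
I = 1/4 = 0.250000

0.250000


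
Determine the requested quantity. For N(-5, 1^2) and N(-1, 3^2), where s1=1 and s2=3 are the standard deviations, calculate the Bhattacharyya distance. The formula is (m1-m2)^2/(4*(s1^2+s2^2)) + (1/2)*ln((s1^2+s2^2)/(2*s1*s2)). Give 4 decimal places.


Bhattacharyya distance between two Gaussians:
DB = (m1-m2)^2/(4*(s1^2+s2^2)) + (1/2)*ln((s1^2+s2^2)/(2*s1*s2)).
(m1-m2)^2 = (-4)^2 = 16.
s1^2+s2^2 = 1 + 9 = 10.
term1 = 16/40 = 0.4.
term2 = 0.5*ln(10/6.0) = 0.255413.
DB = 0.4 + 0.255413 = 0.6554

0.6554


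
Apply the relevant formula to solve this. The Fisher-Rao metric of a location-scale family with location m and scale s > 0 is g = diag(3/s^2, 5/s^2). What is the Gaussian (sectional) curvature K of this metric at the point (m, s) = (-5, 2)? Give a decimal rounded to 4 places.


The metric has the form g = (A dm^2 + B ds^2)/s^2 with A = 3, B = 5.
Substitute u = sqrt(A/B)*m: g = B*(du^2 + ds^2)/s^2, i.e. B times the
Poincare upper half-plane metric, which has constant Gaussian curvature -1.
Scaling a 2D metric by a constant c divides the Gaussian curvature by c,
so K = -1/B = -1/(5) = -0.2000 everywhere (the point (m, s) = (-5, 2) is irrelevant:
the curvature is constant).
The requested Gaussian curvature is K = -0.2000.

-0.2000


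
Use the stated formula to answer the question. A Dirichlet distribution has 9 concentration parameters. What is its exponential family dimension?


Exponential family dimension calculation:
Dirichlet with 9 components has 9 natural parameters.

9


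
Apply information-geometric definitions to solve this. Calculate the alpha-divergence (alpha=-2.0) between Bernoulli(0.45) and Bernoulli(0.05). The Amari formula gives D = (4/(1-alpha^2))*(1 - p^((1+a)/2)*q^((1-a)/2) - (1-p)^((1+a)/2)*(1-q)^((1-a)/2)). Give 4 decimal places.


Amari alpha-divergence:
D = (4/(1-alpha^2))*(1 - p^((1+a)/2)*q^((1-a)/2) - (1-p)^((1+a)/2)*(1-q)^((1-a)/2)).
alpha = -2.0, p = 0.45, q = 0.05.
e1 = (1+alpha)/2 = -0.5, e2 = (1-alpha)/2 = 1.5.
t1 = p^e1 * q^e2 = 0.45^-0.5 * 0.05^1.5 = 0.016667.
t2 = (1-p)^e1 * (1-q)^e2 = 0.55^-0.5 * 0.95^1.5 = 1.248545.
4/(1-alpha^2) = -1.333333.
D = -1.333333*(1 - 0.016667 - 1.248545) = 0.3536

0.3536


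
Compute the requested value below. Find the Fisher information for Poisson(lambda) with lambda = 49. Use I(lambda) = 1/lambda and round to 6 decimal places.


Fisher information for Poisson: I(lambda) = 1/lambda.
lambda = 49.
I(lambda) = 1/49 = 0.020408

0.020408


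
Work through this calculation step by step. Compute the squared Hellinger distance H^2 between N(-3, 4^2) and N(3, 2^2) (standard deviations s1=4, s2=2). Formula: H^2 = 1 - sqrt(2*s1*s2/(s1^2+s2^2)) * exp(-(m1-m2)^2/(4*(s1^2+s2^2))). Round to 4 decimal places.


Squared Hellinger distance for Gaussians:
H^2 = 1 - sqrt(2*s1*s2/(s1^2+s2^2)) * exp(-(m1-m2)^2/(4*(s1^2+s2^2))).
s1^2 = 16, s2^2 = 4, s1^2+s2^2 = 20.
sqrt(2*4*2/(20)) = 0.894427.
(m1-m2)^2 = (-6)^2 = 36.
exp(-36/(4*20)) = exp(-0.45) = 0.637628.
H^2 = 1 - 0.894427*0.637628 = 0.4297

0.4297


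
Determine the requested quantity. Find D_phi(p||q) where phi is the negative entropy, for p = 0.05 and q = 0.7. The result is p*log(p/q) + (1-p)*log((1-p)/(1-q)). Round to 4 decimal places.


Bregman divergence with negative entropy generator:
D = p*log(p/q) + (1-p)*log((1-p)/(1-q)).
p = 0.05, q = 0.7.
p*log(p/q) = 0.05*log(0.05/0.7) = -0.131953.
(1-p)*log((1-p)/(1-q)) = 0.95*log(0.95/0.3) = 1.095046.
D = -0.131953 + 1.095046 = 0.9631

0.9631


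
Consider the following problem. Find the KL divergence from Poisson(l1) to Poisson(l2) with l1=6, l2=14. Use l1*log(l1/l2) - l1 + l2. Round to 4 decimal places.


KL divergence for Poisson:
KL = l1*log(l1/l2) - l1 + l2.
l1 = 6, l2 = 14.
log(6/14) = -0.847298.
l1*log(l1/l2) = 6 * -0.847298 = -5.083787.
KL = -5.083787 - 6 + 14 = 2.9162

2.9162


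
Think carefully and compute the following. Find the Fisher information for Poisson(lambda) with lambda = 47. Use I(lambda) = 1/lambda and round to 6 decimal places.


Fisher information for Poisson: I(lambda) = 1/lambda.
lambda = 47.
I(lambda) = 1/47 = 0.021277

0.021277


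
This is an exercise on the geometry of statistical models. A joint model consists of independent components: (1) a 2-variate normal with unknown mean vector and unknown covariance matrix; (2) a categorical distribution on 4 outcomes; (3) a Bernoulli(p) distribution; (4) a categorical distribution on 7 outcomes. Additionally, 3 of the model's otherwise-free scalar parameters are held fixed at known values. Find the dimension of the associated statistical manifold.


The dimension of a statistical manifold equals the number of free
(independent) real parameters of the model. For a product of independent
blocks the parameter counts add.
- 2-variate normal: 2 (mean) + 2*3/2 = 3 (symmetric covariance) = 5.
- categorical on 4 outcomes (probabilities sum to 1): 4-1 = 3.
- Bernoulli (p): 1.
- categorical on 7 outcomes (probabilities sum to 1): 7-1 = 6.
Total = 5 + 3 + 1 + 6 = 15.
3 parameter(s) fixed at known values: 15 - 3 = 12.
Dimension = 12

12


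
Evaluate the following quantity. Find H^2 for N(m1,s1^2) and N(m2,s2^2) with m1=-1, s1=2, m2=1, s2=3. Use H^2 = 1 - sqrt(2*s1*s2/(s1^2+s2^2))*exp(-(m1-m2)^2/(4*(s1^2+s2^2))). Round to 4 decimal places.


Squared Hellinger distance for Gaussians:
H^2 = 1 - sqrt(2*s1*s2/(s1^2+s2^2)) * exp(-(m1-m2)^2/(4*(s1^2+s2^2))).
s1^2 = 4, s2^2 = 9, s1^2+s2^2 = 13.
sqrt(2*2*3/(13)) = 0.960769.
(m1-m2)^2 = (-2)^2 = 4.
exp(-4/(4*13)) = exp(-0.076923) = 0.925961.
H^2 = 1 - 0.960769*0.925961 = 0.1104

0.1104


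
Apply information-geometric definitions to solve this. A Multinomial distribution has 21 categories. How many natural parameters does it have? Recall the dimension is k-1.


Exponential family dimension calculation:
For Multinomial with k=21 categories, dim = k-1 = 20.

20


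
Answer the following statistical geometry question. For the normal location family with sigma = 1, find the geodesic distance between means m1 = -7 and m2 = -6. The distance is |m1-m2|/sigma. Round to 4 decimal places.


On the fixed-variance normal subfamily, geodesic distance = |m1-m2|/sigma.
|-7 - -6| = 1.
sigma = 1.
d = 1/1 = 1.0000

1.0000


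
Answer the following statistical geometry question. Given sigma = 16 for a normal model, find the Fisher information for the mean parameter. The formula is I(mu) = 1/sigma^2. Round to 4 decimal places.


The Fisher information for the mean of a normal distribution is I(mu) = 1/sigma^2.
sigma = 16, so sigma^2 = 256.
I(mu) = 1/256 = 0.0039

0.0039


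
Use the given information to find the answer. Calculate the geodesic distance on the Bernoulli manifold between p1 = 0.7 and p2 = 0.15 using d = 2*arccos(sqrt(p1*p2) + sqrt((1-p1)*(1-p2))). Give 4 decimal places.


Geodesic distance on Bernoulli manifold:
d(p1,p2) = 2*arccos(sqrt(p1*p2) + sqrt((1-p1)*(1-p2))).
sqrt(p1*p2) = sqrt(0.7*0.15) = 0.324037.
sqrt((1-p1)*(1-p2)) = sqrt(0.3*0.85) = 0.504975.
arg = 0.324037 + 0.504975 = 0.829012.
d = 2*arccos(0.829012) = 1.1869

1.1869


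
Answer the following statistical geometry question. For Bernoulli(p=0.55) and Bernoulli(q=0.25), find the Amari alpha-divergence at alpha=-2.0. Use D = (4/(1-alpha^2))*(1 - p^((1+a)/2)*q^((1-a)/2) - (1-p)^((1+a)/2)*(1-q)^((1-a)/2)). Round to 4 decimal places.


Amari alpha-divergence:
D = (4/(1-alpha^2))*(1 - p^((1+a)/2)*q^((1-a)/2) - (1-p)^((1+a)/2)*(1-q)^((1-a)/2)).
alpha = -2.0, p = 0.55, q = 0.25.
e1 = (1+alpha)/2 = -0.5, e2 = (1-alpha)/2 = 1.5.
t1 = p^e1 * q^e2 = 0.55^-0.5 * 0.25^1.5 = 0.16855.
t2 = (1-p)^e1 * (1-q)^e2 = 0.45^-0.5 * 0.75^1.5 = 0.968246.
4/(1-alpha^2) = -1.333333.
D = -1.333333*(1 - 0.16855 - 0.968246) = 0.1824

0.1824
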